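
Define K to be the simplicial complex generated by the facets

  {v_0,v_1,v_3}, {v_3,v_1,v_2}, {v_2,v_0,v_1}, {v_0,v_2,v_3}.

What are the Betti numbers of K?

Fix the vertex order v_0 < v_1 < v_2 < v_3 and write every simplex with vertices in increasing order. Then dim K = 2 and the simplices of K are:

  0-simplices (4): [v_0], [v_1], [v_2], [v_3]
  1-simplices (6): [v_0,v_1], [v_0,v_2], [v_0,v_3], [v_1,v_2], [v_1,v_3], [v_2,v_3]
  2-simplices (4): [v_0,v_1,v_2], [v_0,v_1,v_3], [v_0,v_2,v_3], [v_1,v_2,v_3]

Hence C_0 ≅ Z^4, C_1 ≅ Z^6, C_2 ≅ Z^4.

The boundary map ∂_1: C_1 → C_0 sends each edge [p,q] (with p < q) to q − p. For instance
  ∂[v_0,v_2] = [v_2] − [v_0].
The resulting 4×6 matrix has rank 3, and its Smith normal form has invariant factors (1,1,1).

The boundary map ∂_2: C_2 → C_1 sends each 2-simplex [p,q,r] to [q,r] − [p,r] + [p,q]. For instance
  ∂[v_1,v_2,v_3] = [v_2,v_3] − [v_1,v_3] + [v_1,v_2],
  ∂[v_0,v_1,v_2] = [v_1,v_2] − [v_0,v_2] + [v_0,v_1].
As a 6×4 matrix over Z this has rank 3, with invariant factors (1,1,1).

Computing H_k = (kernel of ∂_k) / (image of ∂_{k+1}):

  H_0: rank C_0 − rank ∂_1 = 4 − 3 = 1, and the invariant factors of ∂_1 are all 1, so H_0 = Z.
  H_1: rank ker ∂_1 − rank ∂_2 = (6 − 3) − 3 = 0, and the invariant factors of ∂_2 are all 1, so H_1 = 0.
  H_2: rank ker ∂_2 − rank ∂_3 = (4 − 3) − 0 = 1, and there is no ∂_3, so H_2 = Z.

(K is a triangulation of the 2-sphere S^2.)

Hence the Betti numbers are b_0 = 1, b_1 = 0, b_2 = 1.

b_0 = 1, b_1 = 0, b_2 = 1.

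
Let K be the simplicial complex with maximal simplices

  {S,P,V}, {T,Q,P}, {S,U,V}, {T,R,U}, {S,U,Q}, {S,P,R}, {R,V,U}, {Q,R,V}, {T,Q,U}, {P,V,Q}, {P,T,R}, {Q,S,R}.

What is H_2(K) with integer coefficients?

Order the vertices as P < Q < R < S < T < U < V. Listing each simplex with vertices in this order, K has dimension 2 with simplices:

  0-simplices (7): P, Q, R, S, T, U, V
  1-simplices (18): PQ, PR, PS, PT, PV, QR, QS, QT, QU, QV, RS, RT, RU, RV, SU, SV, TU, UV
  2-simplices (12): PQT, PQV, PRS, PRT, PSV, QRS, QRV, QSU, QTU, RTU, RUV, SUV

giving chain groups C_0 ≅ Z^7, C_1 ≅ Z^18, C_2 ≅ Z^12.

Boundary ∂_1: C_1 → C_0 maps an edge to its endpoints' difference, ∂[p,q] = q − p. For instance
  ∂RS = S − R.
This gives a 7×18 integer matrix of rank 6; reducing to Smith normal form yields diagonal entries (1,1,1,1,1,1).

∂_2: C_2 → C_1 maps a triangle to the signed sum of its edges. For instance
  ∂SUV = UV − SV + SU,
  ∂QRV = RV − QV + QR.
The 18×12 boundary matrix has rank 12 and Smith normal form diag(1,1,1,1,1,1,1,1,1,1,1,2).

From H_k ≅ ker(∂_k) / im(∂_{k+1}) we obtain:

  H_2: rank ker ∂_2 − rank ∂_3 = (12 − 12) − 0 = 0, and there is no ∂_3, so H_2 = 0.

H_2 = 0.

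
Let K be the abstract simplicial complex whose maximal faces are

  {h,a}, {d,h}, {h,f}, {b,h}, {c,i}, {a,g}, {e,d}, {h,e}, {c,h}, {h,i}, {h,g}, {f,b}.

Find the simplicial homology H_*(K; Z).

H_0 ≅ Z,  H_1 ≅ Z^4.

Fix the vertex order a < b < c < d < e < f < g < h < i and write every simplex with vertices in increasing order. Then dim K = 1 and the simplices of K are:

  0-simplices (9): a, b, c, d, e, f, g, h, i
  1-simplices (12): ag, ah, bf, bh, ch, ci, de, dh, eh, fh, gh, hi

so the chain groups are C_0 ≅ Z^9, C_1 ≅ Z^12.

∂_1: C_1 → C_0 maps an edge to its endpoints' difference, ∂[p,q] = q − p. For instance
  ∂fh = h − f.
As a 9×12 matrix over Z this has rank 8, with invariant factors (1,1,1,1,1,1,1,1).

Reading off H_k = ker ∂_k / im ∂_{k+1}:

  H_0: rank C_0 − rank ∂_1 = 9 − 8 = 1, and the invariant factors of ∂_1 are all 1, so H_0 ≅ Z.
  H_1: rank ker ∂_1 − rank ∂_2 = (12 − 8) − 0 = 4, and there is no ∂_2, so H_1 ≅ Z^4.

As a check, the Euler characteristic is 9 − 12 = -3, which agrees with 1 − 4 = -3.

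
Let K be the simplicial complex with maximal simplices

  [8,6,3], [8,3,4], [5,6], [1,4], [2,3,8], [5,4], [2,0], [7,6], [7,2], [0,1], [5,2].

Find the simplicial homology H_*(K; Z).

H_0 ≅ Z,  H_1 ≅ Z^4,  H_2 = 0.

Fix the vertex order 0 < 1 < 2 < 3 < 4 < 5 < 6 < 7 < 8 and write every simplex with vertices in increasing order. Then dim K = 2 and the simplices of K are:

  0-simplices (9): [0], [1], [2], [3], [4], [5], [6], [7], [8]
  1-simplices (15): [0,1], [0,2], [1,4], [2,3], [2,5], [2,7], [2,8], [3,4], [3,6], [3,8], [4,5], [4,8], [5,6], [6,7], [6,8]
  2-simplices (3): [2,3,8], [3,4,8], [3,6,8]

giving chain groups C_0 ≅ Z^9, C_1 ≅ Z^15, C_2 ≅ Z^3.

The boundary map ∂_1: C_1 → C_0 maps an edge to its endpoints' difference, ∂[p,q] = q − p.
The resulting 9×15 matrix has rank 8, and its Smith normal form has invariant factors (1,1,1,1,1,1,1,1).

The boundary map ∂_2: C_2 → C_1 maps a triangle to the signed sum of its edges. For instance
  ∂[3,6,8] = [6,8] − [3,8] + [3,6],
  ∂[2,3,8] = [3,8] − [2,8] + [2,3].
This gives a 15×3 integer matrix of rank 3; reducing to Smith normal form yields diagonal entries (1,1,1).

Now H_k = ker ∂_k / im ∂_{k+1}, so:

  H_0: rank C_0 − rank ∂_1 = 9 − 8 = 1, and the invariant factors of ∂_1 are all 1, so H_0 ≅ Z.
  H_1: rank ker ∂_1 − rank ∂_2 = (15 − 8) − 3 = 4, and the invariant factors of ∂_2 are all 1, so H_1 ≅ Z^4.
  H_2: rank ker ∂_2 − rank ∂_3 = (3 − 3) − 0 = 0, and there is no ∂_3, so H_2 ≅ 0.

As a check, the Euler characteristic is 9 − 15 + 3 = -3, which agrees with 1 − 4 + 0 = -3.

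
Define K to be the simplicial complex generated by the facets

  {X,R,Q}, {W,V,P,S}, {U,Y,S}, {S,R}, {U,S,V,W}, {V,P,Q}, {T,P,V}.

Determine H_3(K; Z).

K has 10 vertices, 19 edges, 11 triangles, 2 3-simplices.
rank ∂_3 = 2, rank ∂_4 = 0 ⇒ b_3 = 2 − 2 − 0 = 0. So H_3 ≅ 0.

H_3 ≅ 0.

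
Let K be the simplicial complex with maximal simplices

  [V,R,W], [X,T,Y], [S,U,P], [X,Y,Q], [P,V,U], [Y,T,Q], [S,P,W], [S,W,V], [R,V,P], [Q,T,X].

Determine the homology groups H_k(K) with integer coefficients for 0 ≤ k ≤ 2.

Fix the vertex order P < Q < R < S < T < U < V < W < X < Y and write every simplex with vertices in increasing order. Then dim K = 2 and the simplices of K are:

  0-simplices (10): P, Q, R, S, T, U, V, W, X, Y
  1-simplices (18): PR, PS, PU, PV, PW, QT, QX, QY, RV, RW, SU, SV, SW, TX, TY, UV, VW, XY
  2-simplices (10): PRV, PSU, PSW, PUV, QTX, QTY, QXY, RVW, SVW, TXY

so the chain groups are C_0 ≅ Z^10, C_1 ≅ Z^18, C_2 ≅ Z^10.

Boundary ∂_1: C_1 → C_0 maps an edge to its endpoints' difference, ∂[p,q] = q − p. For instance
  ∂PU = U − P.
This gives a 10×18 integer matrix of rank 8; reducing to Smith normal form yields diagonal entries (1,1,1,1,1,1,1,1).

The boundary map ∂_2: C_2 → C_1 maps a triangle to the signed sum of its edges. For instance
  ∂RVW = VW − RW + RV,
  ∂QTY = TY − QY + QT.
The resulting 18×10 matrix has rank 9, and its Smith normal form has invariant factors (1,1,1,1,1,1,1,1,1).

Now H_k = ker ∂_k / im ∂_{k+1}, so:

  H_0: rank C_0 − rank ∂_1 = 10 − 8 = 2, and the invariant factors of ∂_1 are all 1, so H_0 = Z^2.
  H_1: rank ker ∂_1 − rank ∂_2 = (18 − 8) − 9 = 1, and the invariant factors of ∂_2 are all 1, so H_1 = Z.
  H_2: rank ker ∂_2 − rank ∂_3 = (10 − 9) − 0 = 1, and there is no ∂_3, so H_2 = Z.

As a check, the Euler characteristic is 10 − 18 + 10 = 2, which agrees with 2 − 1 + 1 = 2.

H_0 = Z^2,  H_1 = Z,  H_2 = Z.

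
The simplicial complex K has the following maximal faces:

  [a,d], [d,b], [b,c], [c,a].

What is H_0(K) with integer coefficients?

H_0 = Z.

Take the total order a < b < c < d on the vertex set. Then K (dimension 1) consists of the simplices:

  0-simplices (4): a, b, c, d
  1-simplices (4): ac, ad, bc, bd

Hence C_0 ≅ Z^4, C_1 ≅ Z^4.

∂_1: C_1 → C_0 is given by ∂[p,q] = [q] − [p]. For instance
  ∂ac = c − a.
As a 4×4 matrix over Z this has rank 3, with invariant factors (1,1,1).

Reading off H_k = ker ∂_k / im ∂_{k+1}:

  H_0: rank C_0 − rank ∂_1 = 4 − 3 = 1, and the invariant factors of ∂_1 are all 1, so H_0 = Z.

(K is a triangulation of the circle S^1.)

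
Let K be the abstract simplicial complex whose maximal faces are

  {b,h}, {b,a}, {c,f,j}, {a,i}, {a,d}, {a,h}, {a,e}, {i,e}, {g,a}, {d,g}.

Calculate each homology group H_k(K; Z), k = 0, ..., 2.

H_0 = Z^2,  H_1 = Z^3,  H_2 = 0.

Fix the vertex order a < b < c < d < e < f < g < h < i < j and write every simplex with vertices in increasing order. Then dim K = 2 and the simplices of K are:

  0-simplices (10): a, b, c, d, e, f, g, h, i, j
  1-simplices (12): ab, ad, ae, ag, ah, ai, bh, cf, cj, dg, ei, fj
  2-simplices (1): cfj

so the chain groups are C_0 ≅ Z^10, C_1 ≅ Z^12, C_2 ≅ Z^1.

Boundary ∂_1: C_1 → C_0 sends each edge [p,q] (with p < q) to q − p. For instance
  ∂cf = f − c.
As a 10×12 matrix over Z this has rank 8, with invariant factors (1,1,1,1,1,1,1,1).

∂_2: C_2 → C_1 acts by ∂[p,q,r] = [q,r] − [p,r] + [p,q]. For instance
  ∂cfj = fj − cj + cf.
This gives a 12×1 integer matrix of rank 1; reducing to Smith normal form yields diagonal entries (1).

Reading off H_k = ker ∂_k / im ∂_{k+1}:

  H_0: rank C_0 − rank ∂_1 = 10 − 8 = 2, and the invariant factors of ∂_1 are all 1, so H_0 = Z^2.
  H_1: rank ker ∂_1 − rank ∂_2 = (12 − 8) − 1 = 3, and the invariant factors of ∂_2 are all 1, so H_1 = Z^3.
  H_2: rank ker ∂_2 − rank ∂_3 = (1 − 1) − 0 = 0, and there is no ∂_3, so H_2 = 0.

As a check, the Euler characteristic is 10 − 12 + 1 = -1, which agrees with 2 − 3 + 0 = -1.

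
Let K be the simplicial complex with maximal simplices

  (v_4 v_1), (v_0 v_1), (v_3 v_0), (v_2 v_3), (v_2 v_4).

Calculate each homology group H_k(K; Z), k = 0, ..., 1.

H_0 = Z,  H_1 = Z.

Order the vertices as v_0 < v_1 < v_2 < v_3 < v_4. Listing each simplex with vertices in this order, K has dimension 1 with simplices:

  0-simplices (5): [v_0], [v_1], [v_2], [v_3], [v_4]
  1-simplices (5): [v_0,v_1], [v_0,v_3], [v_1,v_4], [v_2,v_3], [v_2,v_4]

Hence C_0 ≅ Z^5, C_1 ≅ Z^5.

The boundary map ∂_1: C_1 → C_0 maps an edge to its endpoints' difference, ∂[p,q] = q − p. For instance
  ∂[v_0,v_1] = [v_1] − [v_0].
As a 5×5 matrix over Z this has rank 4, with invariant factors (1,1,1,1).

Computing H_k = (kernel of ∂_k) / (image of ∂_{k+1}):

  H_0: rank C_0 − rank ∂_1 = 5 − 4 = 1, and the invariant factors of ∂_1 are all 1, so H_0 ≅ Z.
  H_1: rank ker ∂_1 − rank ∂_2 = (5 − 4) − 0 = 1, and there is no ∂_2, so H_1 ≅ Z.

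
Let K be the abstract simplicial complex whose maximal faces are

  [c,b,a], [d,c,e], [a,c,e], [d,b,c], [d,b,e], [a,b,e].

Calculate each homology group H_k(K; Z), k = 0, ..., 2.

H_0 = Z,  H_1 = 0,  H_2 = Z.

Take the total order a < b < c < d < e on the vertex set. Then K (dimension 2) consists of the simplices:

  0-simplices (5): a, b, c, d, e
  1-simplices (9): ab, ac, ae, bc, bd, be, cd, ce, de
  2-simplices (6): abc, abe, ace, bcd, bde, cde

Hence C_0 ≅ Z^5, C_1 ≅ Z^9, C_2 ≅ Z^6.

∂_1: C_1 → C_0 is given by ∂[p,q] = [q] − [p]. For instance
  ∂de = e − d.
As a 5×9 matrix over Z this has rank 4, with invariant factors (1,1,1,1).

The boundary map ∂_2: C_2 → C_1 sends each 2-simplex [p,q,r] to [q,r] − [p,r] + [p,q]. For instance
  ∂cde = de − ce + cd,
  ∂abc = bc − ac + ab.
This gives a 9×6 integer matrix of rank 5; reducing to Smith normal form yields diagonal entries (1,1,1,1,1).

Computing H_k = (kernel of ∂_k) / (image of ∂_{k+1}):

  H_0: rank C_0 − rank ∂_1 = 5 − 4 = 1, and the invariant factors of ∂_1 are all 1, so H_0 ≅ Z.
  H_1: rank ker ∂_1 − rank ∂_2 = (9 − 4) − 5 = 0, and the invariant factors of ∂_2 are all 1, so H_1 ≅ 0.
  H_2: rank ker ∂_2 − rank ∂_3 = (6 − 5) − 0 = 1, and there is no ∂_3, so H_2 ≅ Z.

(K is a triangulation of the 2-sphere S^2.)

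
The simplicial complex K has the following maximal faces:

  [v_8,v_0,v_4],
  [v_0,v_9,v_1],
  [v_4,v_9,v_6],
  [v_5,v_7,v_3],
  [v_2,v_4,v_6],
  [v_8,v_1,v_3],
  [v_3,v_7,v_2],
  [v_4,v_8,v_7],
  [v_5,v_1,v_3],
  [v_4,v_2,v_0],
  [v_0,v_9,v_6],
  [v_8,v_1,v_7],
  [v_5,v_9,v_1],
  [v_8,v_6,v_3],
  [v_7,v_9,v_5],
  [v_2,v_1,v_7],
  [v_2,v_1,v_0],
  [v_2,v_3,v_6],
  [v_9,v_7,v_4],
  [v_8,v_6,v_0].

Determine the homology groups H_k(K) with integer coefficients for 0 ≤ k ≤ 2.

Order the vertices as v_0 < v_1 < v_2 < v_3 < v_4 < v_5 < v_6 < v_7 < v_8 < v_9. Listing each simplex with vertices in this order, K has dimension 2 with simplices:

  0-simplices (10): [v_0], [v_1], [v_2], [v_3], [v_4], [v_5], [v_6], [v_7], [v_8], [v_9]
  1-simplices (30): (30 of them)
  2-simplices (20): (20 of them)

Hence C_0 ≅ Z^10, C_1 ≅ Z^30, C_2 ≅ Z^20.

Boundary ∂_1: C_1 → C_0 is given by ∂[p,q] = [q] − [p].
This gives a 10×30 integer matrix of rank 9; reducing to Smith normal form yields diagonal entries (1,1,1,1,1,1,1,1,1).

∂_2: C_2 → C_1 sends each 2-simplex [p,q,r] to [q,r] − [p,r] + [p,q]. For instance
  ∂[v_2,v_4,v_6] = [v_4,v_6] − [v_2,v_6] + [v_2,v_4],
  ∂[v_1,v_2,v_7] = [v_2,v_7] − [v_1,v_7] + [v_1,v_2].
This gives a 30×20 integer matrix of rank 20; reducing to Smith normal form yields diagonal entries (1,1,1,1,1,1,1,1,1,1,1,1,1,1,1,1,1,1,1,2).

Reading off H_k = ker ∂_k / im ∂_{k+1}:

  H_0: rank C_0 − rank ∂_1 = 10 − 9 = 1, and the invariant factors of ∂_1 are all 1, so H_0 = Z.
  H_1: rank ker ∂_1 − rank ∂_2 = (30 − 9) − 20 = 1, and ∂_2 has invariant factor 2 > 1, so H_1 = Z ⊕ Z/2Z.
  H_2: rank ker ∂_2 − rank ∂_3 = (20 − 20) − 0 = 0, and there is no ∂_3, so H_2 = 0.

(K is a triangulation of the Klein bottle.)

H_0 = Z,  H_1 = Z ⊕ Z/2Z,  H_2 = 0.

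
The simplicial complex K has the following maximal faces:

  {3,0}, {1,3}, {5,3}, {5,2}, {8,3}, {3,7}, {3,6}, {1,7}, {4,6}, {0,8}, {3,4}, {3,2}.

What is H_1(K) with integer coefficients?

H_1 ≅ Z^4.

Order the vertices as 0 < 1 < 2 < 3 < 4 < 5 < 6 < 7 < 8. Listing each simplex with vertices in this order, K has dimension 1 with simplices:

  0-simplices (9): [0], [1], [2], [3], [4], [5], [6], [7], [8]
  1-simplices (12): [0,3], [0,8], [1,3], [1,7], [2,3], [2,5], [3,4], [3,5], [3,6], [3,7], [3,8], [4,6]

Hence C_0 ≅ Z^9, C_1 ≅ Z^12.

Boundary ∂_1: C_1 → C_0 maps an edge to its endpoints' difference, ∂[p,q] = q − p. For instance
  ∂[0,3] = [3] − [0].
This gives a 9×12 integer matrix of rank 8; reducing to Smith normal form yields diagonal entries (1,1,1,1,1,1,1,1).

Computing H_k = (kernel of ∂_k) / (image of ∂_{k+1}):

  H_1: rank ker ∂_1 − rank ∂_2 = (12 − 8) − 0 = 4, and there is no ∂_2, so H_1 = Z^4.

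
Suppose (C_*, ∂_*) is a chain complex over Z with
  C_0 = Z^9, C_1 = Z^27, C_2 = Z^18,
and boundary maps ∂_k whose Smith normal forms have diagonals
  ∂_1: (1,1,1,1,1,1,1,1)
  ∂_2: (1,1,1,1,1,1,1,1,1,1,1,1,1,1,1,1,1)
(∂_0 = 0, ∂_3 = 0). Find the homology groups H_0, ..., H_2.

H_0: b_0 = 9 − 0 − 8 = 1; torsion from ∂_1 factors > 1: none. So H_0 ≅ Z.
H_1: b_1 = 27 − 8 − 17 = 2; torsion from ∂_2 factors > 1: none. So H_1 ≅ Z^2.
H_2: b_2 = 18 − 17 − 0 = 1; torsion from ∂_3 factors > 1: none. So H_2 ≅ Z.

H_0 ≅ Z,  H_1 ≅ Z^2,  H_2 ≅ Z.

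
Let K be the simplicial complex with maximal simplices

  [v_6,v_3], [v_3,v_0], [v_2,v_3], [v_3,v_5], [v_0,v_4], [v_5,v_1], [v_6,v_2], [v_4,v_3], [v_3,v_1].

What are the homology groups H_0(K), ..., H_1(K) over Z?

Fix the vertex order v_0 < v_1 < v_2 < v_3 < v_4 < v_5 < v_6 and write every simplex with vertices in increasing order. Then dim K = 1 and the simplices of K are:

  0-simplices (7): [v_0], [v_1], [v_2], [v_3], [v_4], [v_5], [v_6]
  1-simplices (9): [v_0,v_3], [v_0,v_4], [v_1,v_3], [v_1,v_5], [v_2,v_3], [v_2,v_6], [v_3,v_4], [v_3,v_5], [v_3,v_6]

Hence C_0 ≅ Z^7, C_1 ≅ Z^9.

The boundary map ∂_1: C_1 → C_0 sends each edge [p,q] (with p < q) to q − p.
The resulting 7×9 matrix has rank 6, and its Smith normal form has invariant factors (1,1,1,1,1,1).

From H_k ≅ ker(∂_k) / im(∂_{k+1}) we obtain:

  H_0: rank C_0 − rank ∂_1 = 7 − 6 = 1, and the invariant factors of ∂_1 are all 1, so H_0 ≅ Z.
  H_1: rank ker ∂_1 − rank ∂_2 = (9 − 6) − 0 = 3, and there is no ∂_2, so H_1 ≅ Z^3.

H_0 ≅ Z,  H_1 ≅ Z^3.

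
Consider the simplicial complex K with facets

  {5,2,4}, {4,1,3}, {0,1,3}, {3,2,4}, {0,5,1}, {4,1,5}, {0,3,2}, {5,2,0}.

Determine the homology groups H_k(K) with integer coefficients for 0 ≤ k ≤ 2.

Take the total order 0 < 1 < 2 < 3 < 4 < 5 on the vertex set. Then K (dimension 2) consists of the simplices:

  0-simplices (6): [0], [1], [2], [3], [4], [5]
  1-simplices (12): [0,1], [0,2], [0,3], [0,5], [1,3], [1,4], [1,5], [2,3], [2,4], [2,5], [3,4], [4,5]
  2-simplices (8): [0,1,3], [0,1,5], [0,2,3], [0,2,5], [1,3,4], [1,4,5], [2,3,4], [2,4,5]

so the chain groups are C_0 ≅ Z^6, C_1 ≅ Z^12, C_2 ≅ Z^8.

Boundary ∂_1: C_1 → C_0 maps an edge to its endpoints' difference, ∂[p,q] = q − p. For instance
  ∂[1,5] = [5] − [1].
The 6×12 boundary matrix has rank 5 and Smith normal form diag(1,1,1,1,1).

∂_2: C_2 → C_1 acts by ∂[p,q,r] = [q,r] − [p,r] + [p,q]. For instance
  ∂[1,3,4] = [3,4] − [1,4] + [1,3],
  ∂[2,4,5] = [4,5] − [2,5] + [2,4].
This gives a 12×8 integer matrix of rank 7; reducing to Smith normal form yields diagonal entries (1,1,1,1,1,1,1).

Reading off H_k = ker ∂_k / im ∂_{k+1}:

  H_0: rank C_0 − rank ∂_1 = 6 − 5 = 1, and the invariant factors of ∂_1 are all 1, so H_0 = Z.
  H_1: rank ker ∂_1 − rank ∂_2 = (12 − 5) − 7 = 0, and the invariant factors of ∂_2 are all 1, so H_1 = 0.
  H_2: rank ker ∂_2 − rank ∂_3 = (8 − 7) − 0 = 1, and there is no ∂_3, so H_2 = Z.

H_0 = Z,  H_1 = 0,  H_2 = Z.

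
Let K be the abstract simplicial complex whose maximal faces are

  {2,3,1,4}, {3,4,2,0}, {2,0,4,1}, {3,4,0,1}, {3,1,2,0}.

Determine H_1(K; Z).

H_1 ≅ 0.

Fix the vertex order 0 < 1 < 2 < 3 < 4 and write every simplex with vertices in increasing order. Then dim K = 3 and the simplices of K are:

  0-simplices (5): [0], [1], [2], [3], [4]
  1-simplices (10): [0,1], [0,2], [0,3], [0,4], [1,2], [1,3], [1,4], [2,3], [2,4], [3,4]
  2-simplices (10): [0,1,2], [0,1,3], [0,1,4], [0,2,3], [0,2,4], [0,3,4], [1,2,3], [1,2,4], [1,3,4], [2,3,4]
  3-simplices (5): [0,1,2,3], [0,1,2,4], [0,1,3,4], [0,2,3,4], [1,2,3,4]

so the chain groups are C_0 ≅ Z^5, C_1 ≅ Z^10, C_2 ≅ Z^10, C_3 ≅ Z^5.

The boundary map ∂_1: C_1 → C_0 maps an edge to its endpoints' difference, ∂[p,q] = q − p.
As a 5×10 matrix over Z this has rank 4, with invariant factors (1,1,1,1).

∂_2: C_2 → C_1 acts by ∂[p,q,r] = [q,r] − [p,r] + [p,q]. For instance
  ∂[1,2,4] = [2,4] − [1,4] + [1,2],
  ∂[0,3,4] = [3,4] − [0,4] + [0,3].
The resulting 10×10 matrix has rank 6, and its Smith normal form has invariant factors (1,1,1,1,1,1).

Boundary ∂_3: C_3 → C_2 sends each 3-simplex σ to the alternating sum Σ_i (−1)^i (σ with its i-th vertex removed). For instance
  ∂[0,1,3,4] = [1,3,4] − [0,3,4] + [0,1,4] − [0,1,3],
  ∂[0,1,2,3] = [1,2,3] − [0,2,3] + [0,1,3] − [0,1,2].
The 10×5 boundary matrix has rank 4 and Smith normal form diag(1,1,1,1).

From H_k ≅ ker(∂_k) / im(∂_{k+1}) we obtain:

  H_1: rank ker ∂_1 − rank ∂_2 = (10 − 4) − 6 = 0, and the invariant factors of ∂_2 are all 1, so H_1 = 0.

(K is a triangulation of the 3-sphere S^3.)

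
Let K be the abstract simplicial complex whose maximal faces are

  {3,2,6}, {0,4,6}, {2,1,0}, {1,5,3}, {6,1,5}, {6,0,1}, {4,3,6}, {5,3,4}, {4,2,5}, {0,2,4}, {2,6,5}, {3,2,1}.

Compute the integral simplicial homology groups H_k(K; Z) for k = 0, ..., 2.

H_0 = Z,  H_1 = Z/2,  H_2 = 0.

We work with the vertex ordering 0 < 1 < 2 < 3 < 4 < 5 < 6. The simplices of K, each written with vertices in increasing order, are:

  0-simplices (7): [0], [1], [2], [3], [4], [5], [6]
  1-simplices (18): [0,1], [0,2], [0,4], [0,6], [1,2], [1,3], [1,5], [1,6], [2,3], [2,4], [2,5], [2,6], [3,4], [3,5], [3,6], [4,5], [4,6], [5,6]
  2-simplices (12): [0,1,2], [0,1,6], [0,2,4], [0,4,6], [1,2,3], [1,3,5], [1,5,6], [2,3,6], [2,4,5], [2,5,6], [3,4,5], [3,4,6]

so the chain groups are C_0 ≅ Z^7, C_1 ≅ Z^18, C_2 ≅ Z^12.

Boundary ∂_1: C_1 → C_0 maps an edge to its endpoints' difference, ∂[p,q] = q − p. For instance
  ∂[0,2] = [2] − [0].
The 7×18 boundary matrix has rank 6 and Smith normal form diag(1,1,1,1,1,1).

∂_2: C_2 → C_1 maps a triangle to the signed sum of its edges. For instance
  ∂[2,4,5] = [4,5] − [2,5] + [2,4],
  ∂[3,4,6] = [4,6] − [3,6] + [3,4].
This gives a 18×12 integer matrix of rank 12; reducing to Smith normal form yields diagonal entries (1,1,1,1,1,1,1,1,1,1,1,2).

Now H_k = ker ∂_k / im ∂_{k+1}, so:

  H_0: rank C_0 − rank ∂_1 = 7 − 6 = 1, and the invariant factors of ∂_1 are all 1, so H_0 = Z.
  H_1: rank ker ∂_1 − rank ∂_2 = (18 − 6) − 12 = 0, and ∂_2 has invariant factor 2 > 1, so H_1 = Z/2.
  H_2: rank ker ∂_2 − rank ∂_3 = (12 − 12) − 0 = 0, and there is no ∂_3, so H_2 = 0.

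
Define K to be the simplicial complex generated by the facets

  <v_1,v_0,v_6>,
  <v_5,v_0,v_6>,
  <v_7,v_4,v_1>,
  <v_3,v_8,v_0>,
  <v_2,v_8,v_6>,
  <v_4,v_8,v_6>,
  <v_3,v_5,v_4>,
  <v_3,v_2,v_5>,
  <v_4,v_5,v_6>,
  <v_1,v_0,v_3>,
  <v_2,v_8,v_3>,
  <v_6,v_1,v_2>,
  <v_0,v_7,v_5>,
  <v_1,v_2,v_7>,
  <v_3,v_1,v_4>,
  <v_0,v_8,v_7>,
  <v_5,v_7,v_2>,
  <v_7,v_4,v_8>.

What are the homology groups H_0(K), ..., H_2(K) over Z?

H_0 = Z,  H_1 = Z^2,  H_2 = Z.

Fix the vertex order v_0 < v_1 < v_2 < v_3 < v_4 < v_5 < v_6 < v_7 < v_8 and write every simplex with vertices in increasing order. Then dim K = 2 and the simplices of K are:

  0-simplices (9): [v_0], [v_1], [v_2], [v_3], [v_4], [v_5], [v_6], [v_7], [v_8]
  1-simplices (27): (27 of them)
  2-simplices (18): (18 of them)

giving chain groups C_0 ≅ Z^9, C_1 ≅ Z^27, C_2 ≅ Z^18.

Boundary ∂_1: C_1 → C_0 maps an edge to its endpoints' difference, ∂[p,q] = q − p.
As a 9×27 matrix over Z this has rank 8, with invariant factors (1,1,1,1,1,1,1,1).

∂_2: C_2 → C_1 maps a triangle to the signed sum of its edges. For instance
  ∂[v_2,v_5,v_7] = [v_5,v_7] − [v_2,v_7] + [v_2,v_5],
  ∂[v_2,v_3,v_5] = [v_3,v_5] − [v_2,v_5] + [v_2,v_3].
This gives a 27×18 integer matrix of rank 17; reducing to Smith normal form yields diagonal entries (1,1,1,1,1,1,1,1,1,1,1,1,1,1,1,1,1).

Computing H_k = (kernel of ∂_k) / (image of ∂_{k+1}):

  H_0: rank C_0 − rank ∂_1 = 9 − 8 = 1, and the invariant factors of ∂_1 are all 1, so H_0 ≅ Z.
  H_1: rank ker ∂_1 − rank ∂_2 = (27 − 8) − 17 = 2, and the invariant factors of ∂_2 are all 1, so H_1 ≅ Z^2.
  H_2: rank ker ∂_2 − rank ∂_3 = (18 − 17) − 0 = 1, and there is no ∂_3, so H_2 ≅ Z.

As a check, the Euler characteristic is 9 − 27 + 18 = 0, which agrees with 1 − 2 + 1 = 0.
(K is a triangulation of the torus T^2.)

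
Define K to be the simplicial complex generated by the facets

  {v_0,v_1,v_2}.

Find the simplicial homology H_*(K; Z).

We work with the vertex ordering v_0 < v_1 < v_2. The simplices of K, each written with vertices in increasing order, are:

  0-simplices (3): [v_0], [v_1], [v_2]
  1-simplices (3): [v_0,v_1], [v_0,v_2], [v_1,v_2]
  2-simplices (1): [v_0,v_1,v_2]

so the chain groups are C_0 ≅ Z^3, C_1 ≅ Z^3, C_2 ≅ Z^1.

Boundary ∂_1: C_1 → C_0 maps an edge to its endpoints' difference, ∂[p,q] = q − p. For instance
  ∂[v_0,v_2] = [v_2] − [v_0].
This gives a 3×3 integer matrix of rank 2; reducing to Smith normal form yields diagonal entries (1,1).

The boundary map ∂_2: C_2 → C_1 sends each 2-simplex [p,q,r] to [q,r] − [p,r] + [p,q]. For instance
  ∂[v_0,v_1,v_2] = [v_1,v_2] − [v_0,v_2] + [v_0,v_1].
This gives a 3×1 integer matrix of rank 1; reducing to Smith normal form yields diagonal entries (1).

From H_k ≅ ker(∂_k) / im(∂_{k+1}) we obtain:

  H_0: rank C_0 − rank ∂_1 = 3 − 2 = 1, and the invariant factors of ∂_1 are all 1, so H_0 = Z.
  H_1: rank ker ∂_1 − rank ∂_2 = (3 − 2) − 1 = 0, and the invariant factors of ∂_2 are all 1, so H_1 = 0.
  H_2: rank ker ∂_2 − rank ∂_3 = (1 − 1) − 0 = 0, and there is no ∂_3, so H_2 = 0.

H_0 = Z,  H_1 = 0,  H_2 = 0.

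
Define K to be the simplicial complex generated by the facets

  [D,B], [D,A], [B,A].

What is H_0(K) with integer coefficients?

H_0 ≅ Z.

We work with the vertex ordering A < B < D. The simplices of K, each written with vertices in increasing order, are:

  0-simplices (3): A, B, D
  1-simplices (3): AB, AD, BD

Hence C_0 ≅ Z^3, C_1 ≅ Z^3.

∂_1: C_1 → C_0 sends each edge [p,q] (with p < q) to q − p. For instance
  ∂AD = D − A.
The resulting 3×3 matrix has rank 2, and its Smith normal form has invariant factors (1,1).

Reading off H_k = ker ∂_k / im ∂_{k+1}:

  H_0: rank C_0 − rank ∂_1 = 3 − 2 = 1, and the invariant factors of ∂_1 are all 1, so H_0 ≅ Z.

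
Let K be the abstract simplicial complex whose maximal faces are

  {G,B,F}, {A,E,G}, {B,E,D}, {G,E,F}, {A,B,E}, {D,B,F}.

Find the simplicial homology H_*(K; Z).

Fix the vertex order A < B < D < E < F < G and write every simplex with vertices in increasing order. Then dim K = 2 and the simplices of K are:

  0-simplices (6): A, B, D, E, F, G
  1-simplices (12): AB, AE, AG, BD, BE, BF, BG, DE, DF, EF, EG, FG
  2-simplices (6): ABE, AEG, BDE, BDF, BFG, EFG

Hence C_0 ≅ Z^6, C_1 ≅ Z^12, C_2 ≅ Z^6.

∂_1: C_1 → C_0 is given by ∂[p,q] = [q] − [p]. For instance
  ∂BG = G − B.
As a 6×12 matrix over Z this has rank 5, with invariant factors (1,1,1,1,1).

∂_2: C_2 → C_1 sends each 2-simplex [p,q,r] to [q,r] − [p,r] + [p,q]. For instance
  ∂BFG = FG − BG + BF,
  ∂BDF = DF − BF + BD.
As a 12×6 matrix over Z this has rank 6, with invariant factors (1,1,1,1,1,1).

Now H_k = ker ∂_k / im ∂_{k+1}, so:

  H_0: rank C_0 − rank ∂_1 = 6 − 5 = 1, and the invariant factors of ∂_1 are all 1, so H_0 = Z.
  H_1: rank ker ∂_1 − rank ∂_2 = (12 − 5) − 6 = 1, and the invariant factors of ∂_2 are all 1, so H_1 = Z.
  H_2: rank ker ∂_2 − rank ∂_3 = (6 − 6) − 0 = 0, and there is no ∂_3, so H_2 = 0.

H_0 ≅ Z,  H_1 ≅ Z,  H_2 = 0.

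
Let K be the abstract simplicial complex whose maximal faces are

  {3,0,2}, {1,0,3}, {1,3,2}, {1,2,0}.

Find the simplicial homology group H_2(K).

Take the total order 0 < 1 < 2 < 3 on the vertex set. Then K (dimension 2) consists of the simplices:

  0-simplices (4): [0], [1], [2], [3]
  1-simplices (6): [0,1], [0,2], [0,3], [1,2], [1,3], [2,3]
  2-simplices (4): [0,1,2], [0,1,3], [0,2,3], [1,2,3]

giving chain groups C_0 ≅ Z^4, C_1 ≅ Z^6, C_2 ≅ Z^4.

The boundary map ∂_1: C_1 → C_0 sends each edge [p,q] (with p < q) to q − p.
As a 4×6 matrix over Z this has rank 3, with invariant factors (1,1,1).

The boundary map ∂_2: C_2 → C_1 acts by ∂[p,q,r] = [q,r] − [p,r] + [p,q]. For instance
  ∂[0,1,3] = [1,3] − [0,3] + [0,1],
  ∂[1,2,3] = [2,3] − [1,3] + [1,2].
This gives a 6×4 integer matrix of rank 3; reducing to Smith normal form yields diagonal entries (1,1,1).

Computing H_k = (kernel of ∂_k) / (image of ∂_{k+1}):

  H_2: rank ker ∂_2 − rank ∂_3 = (4 − 3) − 0 = 1, and there is no ∂_3, so H_2 ≅ Z.

H_2 ≅ Z.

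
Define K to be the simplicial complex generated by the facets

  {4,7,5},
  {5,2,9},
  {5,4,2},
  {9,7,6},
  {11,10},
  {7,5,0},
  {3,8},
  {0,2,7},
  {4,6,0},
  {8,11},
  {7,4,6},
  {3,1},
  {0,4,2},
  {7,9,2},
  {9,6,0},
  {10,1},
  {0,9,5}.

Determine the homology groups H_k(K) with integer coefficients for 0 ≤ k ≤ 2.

Fix the vertex order 0 < 1 < 2 < 3 < 4 < 5 < 6 < 7 < 8 < 9 < 10 < 11 and write every simplex with vertices in increasing order. Then dim K = 2 and the simplices of K are:

  0-simplices (12): [0], [1], [2], [3], [4], [5], [6], [7], [8], [9], [10], [11]
  1-simplices (23): (23 of them)
  2-simplices (12): [0,2,4], [0,2,7], [0,4,6], [0,5,7], [0,5,9], [0,6,9], [2,4,5], [2,5,9], [2,7,9], [4,5,7], [4,6,7], [6,7,9]

so the chain groups are C_0 ≅ Z^12, C_1 ≅ Z^23, C_2 ≅ Z^12.

The boundary map ∂_1: C_1 → C_0 maps an edge to its endpoints' difference, ∂[p,q] = q − p.
The resulting 12×23 matrix has rank 10, and its Smith normal form has invariant factors (1,1,1,1,1,1,1,1,1,1).

Boundary ∂_2: C_2 → C_1 maps a triangle to the signed sum of its edges. For instance
  ∂[6,7,9] = [7,9] − [6,9] + [6,7],
  ∂[0,2,7] = [2,7] − [0,7] + [0,2].
The 23×12 boundary matrix has rank 12 and Smith normal form diag(1,1,1,1,1,1,1,1,1,1,1,2).

From H_k ≅ ker(∂_k) / im(∂_{k+1}) we obtain:

  H_0: rank C_0 − rank ∂_1 = 12 − 10 = 2, and the invariant factors of ∂_1 are all 1, so H_0 = Z^2.
  H_1: rank ker ∂_1 − rank ∂_2 = (23 − 10) − 12 = 1, and ∂_2 has invariant factor 2 > 1, so H_1 = Z ⊕ Z/2Z.
  H_2: rank ker ∂_2 − rank ∂_3 = (12 − 12) − 0 = 0, and there is no ∂_3, so H_2 = 0.

As a check, the Euler characteristic is 12 − 23 + 12 = 1, which agrees with 2 − 1 + 0 = 1.

H_0 = Z^2,  H_1 = Z ⊕ Z/2Z,  H_2 = 0.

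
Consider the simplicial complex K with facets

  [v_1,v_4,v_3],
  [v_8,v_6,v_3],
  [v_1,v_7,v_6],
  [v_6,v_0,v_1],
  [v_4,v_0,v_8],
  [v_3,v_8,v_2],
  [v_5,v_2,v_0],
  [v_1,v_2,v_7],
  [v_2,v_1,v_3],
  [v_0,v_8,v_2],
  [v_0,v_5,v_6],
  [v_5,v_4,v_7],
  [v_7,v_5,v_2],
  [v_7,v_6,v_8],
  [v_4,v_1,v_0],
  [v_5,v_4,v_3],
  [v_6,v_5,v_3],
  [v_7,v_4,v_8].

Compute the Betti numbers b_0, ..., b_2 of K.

Take the total order v_0 < v_1 < v_2 < v_3 < v_4 < v_5 < v_6 < v_7 < v_8 on the vertex set. Then K (dimension 2) consists of the simplices:

  0-simplices (9): [v_0], [v_1], [v_2], [v_3], [v_4], [v_5], [v_6], [v_7], [v_8]
  1-simplices (27): (27 of them)
  2-simplices (18): (18 of them)

Hence C_0 ≅ Z^9, C_1 ≅ Z^27, C_2 ≅ Z^18.

∂_1: C_1 → C_0 is given by ∂[p,q] = [q] − [p].
The 9×27 boundary matrix has rank 8 and Smith normal form diag(1,1,1,1,1,1,1,1).

∂_2: C_2 → C_1 acts by ∂[p,q,r] = [q,r] − [p,r] + [p,q]. For instance
  ∂[v_4,v_7,v_8] = [v_7,v_8] − [v_4,v_8] + [v_4,v_7],
  ∂[v_3,v_6,v_8] = [v_6,v_8] − [v_3,v_8] + [v_3,v_6].
As a 27×18 matrix over Z this has rank 17, with invariant factors (1,1,1,1,1,1,1,1,1,1,1,1,1,1,1,1,1).

Reading off H_k = ker ∂_k / im ∂_{k+1}:

  H_0: rank C_0 − rank ∂_1 = 9 − 8 = 1, and the invariant factors of ∂_1 are all 1, so H_0 ≅ Z.
  H_1: rank ker ∂_1 − rank ∂_2 = (27 − 8) − 17 = 2, and the invariant factors of ∂_2 are all 1, so H_1 ≅ Z^2.
  H_2: rank ker ∂_2 − rank ∂_3 = (18 − 17) − 0 = 1, and there is no ∂_3, so H_2 ≅ Z.

(K is a triangulation of the torus T^2.)

Hence the Betti numbers are b_0 = 1, b_1 = 2, b_2 = 1.

b_0 = 1, b_1 = 2, b_2 = 1.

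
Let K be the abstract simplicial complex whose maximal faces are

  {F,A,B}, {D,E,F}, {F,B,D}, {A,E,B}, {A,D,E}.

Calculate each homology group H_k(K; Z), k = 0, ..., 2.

H_0 = Z,  H_1 = Z,  H_2 = 0.

We work with the vertex ordering A < B < D < E < F. The simplices of K, each written with vertices in increasing order, are:

  0-simplices (5): A, B, D, E, F
  1-simplices (10): AB, AD, AE, AF, BD, BE, BF, DE, DF, EF
  2-simplices (5): ABE, ABF, ADE, BDF, DEF

so the chain groups are C_0 ≅ Z^5, C_1 ≅ Z^10, C_2 ≅ Z^5.

The boundary map ∂_1: C_1 → C_0 is given by ∂[p,q] = [q] − [p]. For instance
  ∂BD = D − B.
The 5×10 boundary matrix has rank 4 and Smith normal form diag(1,1,1,1).

The boundary map ∂_2: C_2 → C_1 maps a triangle to the signed sum of its edges. For instance
  ∂BDF = DF − BF + BD,
  ∂DEF = EF − DF + DE.
As a 10×5 matrix over Z this has rank 5, with invariant factors (1,1,1,1,1).

Computing H_k = (kernel of ∂_k) / (image of ∂_{k+1}):

  H_0: rank C_0 − rank ∂_1 = 5 − 4 = 1, and the invariant factors of ∂_1 are all 1, so H_0 ≅ Z.
  H_1: rank ker ∂_1 − rank ∂_2 = (10 − 4) − 5 = 1, and the invariant factors of ∂_2 are all 1, so H_1 ≅ Z.
  H_2: rank ker ∂_2 − rank ∂_3 = (5 − 5) − 0 = 0, and there is no ∂_3, so H_2 ≅ 0.

(K is a triangulation of the Möbius band.)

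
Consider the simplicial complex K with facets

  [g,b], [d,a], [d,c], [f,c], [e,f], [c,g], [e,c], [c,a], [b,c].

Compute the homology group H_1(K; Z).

Take the total order a < b < c < d < e < f < g on the vertex set. Then K (dimension 1) consists of the simplices:

  0-simplices (7): a, b, c, d, e, f, g
  1-simplices (9): ac, ad, bc, bg, cd, ce, cf, cg, ef

so the chain groups are C_0 ≅ Z^7, C_1 ≅ Z^9.

The boundary map ∂_1: C_1 → C_0 is given by ∂[p,q] = [q] − [p].
As a 7×9 matrix over Z this has rank 6, with invariant factors (1,1,1,1,1,1).

Reading off H_k = ker ∂_k / im ∂_{k+1}:

  H_1: rank ker ∂_1 − rank ∂_2 = (9 − 6) − 0 = 3, and there is no ∂_2, so H_1 = Z^3.

(K is a triangulation of a wedge of 3 circles.)

H_1 ≅ Z^3.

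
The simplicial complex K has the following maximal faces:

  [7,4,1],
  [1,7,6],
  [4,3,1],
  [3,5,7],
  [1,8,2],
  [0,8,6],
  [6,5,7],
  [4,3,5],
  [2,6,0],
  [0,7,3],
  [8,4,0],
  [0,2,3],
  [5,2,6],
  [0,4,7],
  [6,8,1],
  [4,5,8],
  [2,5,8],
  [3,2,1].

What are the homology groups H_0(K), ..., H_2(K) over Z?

We work with the vertex ordering 0 < 1 < 2 < 3 < 4 < 5 < 6 < 7 < 8. The simplices of K, each written with vertices in increasing order, are:

  0-simplices (9): [0], [1], [2], [3], [4], [5], [6], [7], [8]
  1-simplices (27): (27 of them)
  2-simplices (18): [0,2,3], [0,2,6], [0,3,7], [0,4,7], [0,4,8], [0,6,8], [1,2,3], [1,2,8], [1,3,4], [1,4,7], [1,6,7], [1,6,8], [2,5,6], [2,5,8], [3,4,5], [3,5,7], [4,5,8], [5,6,7]

giving chain groups C_0 ≅ Z^9, C_1 ≅ Z^27, C_2 ≅ Z^18.

The boundary map ∂_1: C_1 → C_0 maps an edge to its endpoints' difference, ∂[p,q] = q − p. For instance
  ∂[4,5] = [5] − [4].
The 9×27 boundary matrix has rank 8 and Smith normal form diag(1,1,1,1,1,1,1,1).

The boundary map ∂_2: C_2 → C_1 sends each 2-simplex [p,q,r] to [q,r] − [p,r] + [p,q]. For instance
  ∂[3,4,5] = [4,5] − [3,5] + [3,4],
  ∂[3,5,7] = [5,7] − [3,7] + [3,5].
The resulting 27×18 matrix has rank 18, and its Smith normal form has invariant factors (1,1,1,1,1,1,1,1,1,1,1,1,1,1,1,1,1,2).

Computing H_k = (kernel of ∂_k) / (image of ∂_{k+1}):

  H_0: rank C_0 − rank ∂_1 = 9 − 8 = 1, and the invariant factors of ∂_1 are all 1, so H_0 = Z.
  H_1: rank ker ∂_1 − rank ∂_2 = (27 − 8) − 18 = 1, and ∂_2 has invariant factor 2 > 1, so H_1 = Z ⊕ Z/2.
  H_2: rank ker ∂_2 − rank ∂_3 = (18 − 18) − 0 = 0, and there is no ∂_3, so H_2 = 0.

As a check, the Euler characteristic is 9 − 27 + 18 = 0, which agrees with 1 − 1 + 0 = 0.
(K is a triangulation of the Klein bottle.)

H_0 = Z,  H_1 = Z ⊕ Z/2,  H_2 = 0.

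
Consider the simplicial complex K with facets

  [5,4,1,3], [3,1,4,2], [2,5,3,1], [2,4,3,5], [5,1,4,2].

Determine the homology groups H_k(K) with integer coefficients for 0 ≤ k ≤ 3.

H_0 = Z,  H_1 = 0,  H_2 = 0,  H_3 = Z.

Fix the vertex order 1 < 2 < 3 < 4 < 5 and write every simplex with vertices in increasing order. Then dim K = 3 and the simplices of K are:

  0-simplices (5): [1], [2], [3], [4], [5]
  1-simplices (10): [1,2], [1,3], [1,4], [1,5], [2,3], [2,4], [2,5], [3,4], [3,5], [4,5]
  2-simplices (10): [1,2,3], [1,2,4], [1,2,5], [1,3,4], [1,3,5], [1,4,5], [2,3,4], [2,3,5], [2,4,5], [3,4,5]
  3-simplices (5): [1,2,3,4], [1,2,3,5], [1,2,4,5], [1,3,4,5], [2,3,4,5]

giving chain groups C_0 ≅ Z^5, C_1 ≅ Z^10, C_2 ≅ Z^10, C_3 ≅ Z^5.

Boundary ∂_1: C_1 → C_0 is given by ∂[p,q] = [q] − [p]. For instance
  ∂[1,3] = [3] − [1].
As a 5×10 matrix over Z this has rank 4, with invariant factors (1,1,1,1).

The boundary map ∂_2: C_2 → C_1 acts by ∂[p,q,r] = [q,r] − [p,r] + [p,q]. For instance
  ∂[1,3,4] = [3,4] − [1,4] + [1,3],
  ∂[2,3,5] = [3,5] − [2,5] + [2,3].
The 10×10 boundary matrix has rank 6 and Smith normal form diag(1,1,1,1,1,1).

The boundary map ∂_3: C_3 → C_2 sends each 3-simplex σ to the alternating sum Σ_i (−1)^i (σ with its i-th vertex removed). For instance
  ∂[1,3,4,5] = [3,4,5] − [1,4,5] + [1,3,5] − [1,3,4],
  ∂[1,2,4,5] = [2,4,5] − [1,4,5] + [1,2,5] − [1,2,4].
As a 10×5 matrix over Z this has rank 4, with invariant factors (1,1,1,1).

Now H_k = ker ∂_k / im ∂_{k+1}, so:

  H_0: rank C_0 − rank ∂_1 = 5 − 4 = 1, and the invariant factors of ∂_1 are all 1, so H_0 = Z.
  H_1: rank ker ∂_1 − rank ∂_2 = (10 − 4) − 6 = 0, and the invariant factors of ∂_2 are all 1, so H_1 = 0.
  H_2: rank ker ∂_2 − rank ∂_3 = (10 − 6) − 4 = 0, and the invariant factors of ∂_3 are all 1, so H_2 = 0.
  H_3: rank ker ∂_3 − rank ∂_4 = (5 − 4) − 0 = 1, and there is no ∂_4, so H_3 = Z.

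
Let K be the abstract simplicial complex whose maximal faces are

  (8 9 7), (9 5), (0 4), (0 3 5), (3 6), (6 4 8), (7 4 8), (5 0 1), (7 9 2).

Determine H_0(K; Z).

Order the vertices as 0 < 1 < 2 < 3 < 4 < 5 < 6 < 7 < 8 < 9. Listing each simplex with vertices in this order, K has dimension 2 with simplices:

  0-simplices (10): [0], [1], [2], [3], [4], [5], [6], [7], [8], [9]
  1-simplices (17): [0,1], [0,3], [0,4], [0,5], [1,5], [2,7], [2,9], [3,5], [3,6], [4,6], [4,7], [4,8], [5,9], [6,8], [7,8], [7,9], [8,9]
  2-simplices (6): [0,1,5], [0,3,5], [2,7,9], [4,6,8], [4,7,8], [7,8,9]

giving chain groups C_0 ≅ Z^10, C_1 ≅ Z^17, C_2 ≅ Z^6.

Boundary ∂_1: C_1 → C_0 sends each edge [p,q] (with p < q) to q − p.
This gives a 10×17 integer matrix of rank 9; reducing to Smith normal form yields diagonal entries (1,1,1,1,1,1,1,1,1).

Boundary ∂_2: C_2 → C_1 sends each 2-simplex [p,q,r] to [q,r] − [p,r] + [p,q]. For instance
  ∂[7,8,9] = [8,9] − [7,9] + [7,8],
  ∂[4,6,8] = [6,8] − [4,8] + [4,6].
The 17×6 boundary matrix has rank 6 and Smith normal form diag(1,1,1,1,1,1).

From H_k ≅ ker(∂_k) / im(∂_{k+1}) we obtain:

  H_0: rank C_0 − rank ∂_1 = 10 − 9 = 1, and the invariant factors of ∂_1 are all 1, so H_0 ≅ Z.

H_0 = Z.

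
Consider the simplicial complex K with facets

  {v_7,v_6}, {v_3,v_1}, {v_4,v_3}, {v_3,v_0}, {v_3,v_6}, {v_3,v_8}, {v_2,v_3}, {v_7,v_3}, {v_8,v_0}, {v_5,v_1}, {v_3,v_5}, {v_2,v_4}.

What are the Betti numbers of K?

Order the vertices as v_0 < v_1 < v_2 < v_3 < v_4 < v_5 < v_6 < v_7 < v_8. Listing each simplex with vertices in this order, K has dimension 1 with simplices:

  0-simplices (9): [v_0], [v_1], [v_2], [v_3], [v_4], [v_5], [v_6], [v_7], [v_8]
  1-simplices (12): [v_0,v_3], [v_0,v_8], [v_1,v_3], [v_1,v_5], [v_2,v_3], [v_2,v_4], [v_3,v_4], [v_3,v_5], [v_3,v_6], [v_3,v_7], [v_3,v_8], [v_6,v_7]

giving chain groups C_0 ≅ Z^9, C_1 ≅ Z^12.

Boundary ∂_1: C_1 → C_0 is given by ∂[p,q] = [q] − [p].
This gives a 9×12 integer matrix of rank 8; reducing to Smith normal form yields diagonal entries (1,1,1,1,1,1,1,1).

Computing H_k = (kernel of ∂_k) / (image of ∂_{k+1}):

  H_0: rank C_0 − rank ∂_1 = 9 − 8 = 1, and the invariant factors of ∂_1 are all 1, so H_0 ≅ Z.
  H_1: rank ker ∂_1 − rank ∂_2 = (12 − 8) − 0 = 4, and there is no ∂_2, so H_1 ≅ Z^4.

Hence the Betti numbers are b_0 = 1, b_1 = 4.

b_0 = 1, b_1 = 4.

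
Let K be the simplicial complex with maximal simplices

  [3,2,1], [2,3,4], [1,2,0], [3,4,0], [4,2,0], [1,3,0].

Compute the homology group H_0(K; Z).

K has 5 vertices, 9 edges, 6 triangles.
rank ∂_0 = 0, rank ∂_1 = 4 ⇒ b_0 = 5 − 0 − 4 = 1; all invariant factors of ∂_1 are 1 so no torsion. So H_0 = Z.

H_0 = Z.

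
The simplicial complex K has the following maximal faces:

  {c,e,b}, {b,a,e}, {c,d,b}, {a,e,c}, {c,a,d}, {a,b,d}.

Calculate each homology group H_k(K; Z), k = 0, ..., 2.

Take the total order a < b < c < d < e on the vertex set. Then K (dimension 2) consists of the simplices:

  0-simplices (5): a, b, c, d, e
  1-simplices (9): ab, ac, ad, ae, bc, bd, be, cd, ce
  2-simplices (6): abd, abe, acd, ace, bcd, bce

Hence C_0 ≅ Z^5, C_1 ≅ Z^9, C_2 ≅ Z^6.

The boundary map ∂_1: C_1 → C_0 maps an edge to its endpoints' difference, ∂[p,q] = q − p. For instance
  ∂ce = e − c.
The resulting 5×9 matrix has rank 4, and its Smith normal form has invariant factors (1,1,1,1).

The boundary map ∂_2: C_2 → C_1 sends each 2-simplex [p,q,r] to [q,r] − [p,r] + [p,q]. For instance
  ∂bce = ce − be + bc,
  ∂abe = be − ae + ab.
This gives a 9×6 integer matrix of rank 5; reducing to Smith normal form yields diagonal entries (1,1,1,1,1).

Computing H_k = (kernel of ∂_k) / (image of ∂_{k+1}):

  H_0: rank C_0 − rank ∂_1 = 5 − 4 = 1, and the invariant factors of ∂_1 are all 1, so H_0 = Z.
  H_1: rank ker ∂_1 − rank ∂_2 = (9 − 4) − 5 = 0, and the invariant factors of ∂_2 are all 1, so H_1 = 0.
  H_2: rank ker ∂_2 − rank ∂_3 = (6 − 5) − 0 = 1, and there is no ∂_3, so H_2 = Z.

H_0 = Z,  H_1 = 0,  H_2 = Z.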